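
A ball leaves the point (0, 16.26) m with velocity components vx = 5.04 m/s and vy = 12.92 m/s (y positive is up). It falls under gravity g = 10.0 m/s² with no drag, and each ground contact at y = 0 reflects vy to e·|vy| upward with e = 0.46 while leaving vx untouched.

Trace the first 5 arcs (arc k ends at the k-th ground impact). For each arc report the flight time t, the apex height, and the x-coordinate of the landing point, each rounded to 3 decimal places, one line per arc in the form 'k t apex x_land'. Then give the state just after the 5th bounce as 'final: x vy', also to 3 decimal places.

1 3.510 24.606 17.692
2 2.041 5.207 27.979
3 0.939 1.102 32.710
4 0.432 0.233 34.887
5 0.199 0.049 35.888
final: 35.888 0.457

Arc 1: start y=16.260, vy=12.920 → t=3.510, apex=24.606, x_land=17.692, impact vy=-22.184
  bounce: vy ← 0.46·22.184 = 10.205
Arc 2: start y=0.000, vy=10.205 → t=2.041, apex=5.207, x_land=27.979, impact vy=-10.205
  bounce: vy ← 0.46·10.205 = 4.694
Arc 3: start y=0.000, vy=4.694 → t=0.939, apex=1.102, x_land=32.710, impact vy=-4.694
  bounce: vy ← 0.46·4.694 = 2.159
Arc 4: start y=0.000, vy=2.159 → t=0.432, apex=0.233, x_land=34.887, impact vy=-2.159
  bounce: vy ← 0.46·2.159 = 0.993
Arc 5: start y=0.000, vy=0.993 → t=0.199, apex=0.049, x_land=35.888, impact vy=-0.993
  bounce: vy ← 0.46·0.993 = 0.457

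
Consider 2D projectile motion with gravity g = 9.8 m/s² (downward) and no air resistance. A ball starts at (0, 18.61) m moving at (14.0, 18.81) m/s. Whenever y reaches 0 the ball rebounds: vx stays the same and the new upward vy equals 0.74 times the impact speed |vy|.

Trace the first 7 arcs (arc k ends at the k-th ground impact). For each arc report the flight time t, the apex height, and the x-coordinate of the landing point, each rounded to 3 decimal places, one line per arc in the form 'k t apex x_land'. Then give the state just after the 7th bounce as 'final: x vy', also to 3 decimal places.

Arc 1: start y=18.610, vy=18.810 → t=4.655, apex=36.662, x_land=65.166, impact vy=-26.806
  bounce: vy ← 0.74·26.806 = 19.837
Arc 2: start y=0.000, vy=19.837 → t=4.048, apex=20.076, x_land=121.842, impact vy=-19.837
  bounce: vy ← 0.74·19.837 = 14.679
Arc 3: start y=0.000, vy=14.679 → t=2.996, apex=10.994, x_land=163.782, impact vy=-14.679
  bounce: vy ← 0.74·14.679 = 10.863
Arc 4: start y=0.000, vy=10.863 → t=2.217, apex=6.020, x_land=194.818, impact vy=-10.863
  bounce: vy ← 0.74·10.863 = 8.038
Arc 5: start y=0.000, vy=8.038 → t=1.640, apex=3.297, x_land=217.784, impact vy=-8.038
  bounce: vy ← 0.74·8.038 = 5.948
Arc 6: start y=0.000, vy=5.948 → t=1.214, apex=1.805, x_land=234.780, impact vy=-5.948
  bounce: vy ← 0.74·5.948 = 4.402
Arc 7: start y=0.000, vy=4.402 → t=0.898, apex=0.989, x_land=247.356, impact vy=-4.402
  bounce: vy ← 0.74·4.402 = 3.257

1 4.655 36.662 65.166
2 4.048 20.076 121.842
3 2.996 10.994 163.782
4 2.217 6.020 194.818
5 1.640 3.297 217.784
6 1.214 1.805 234.780
7 0.898 0.989 247.356
final: 247.356 3.257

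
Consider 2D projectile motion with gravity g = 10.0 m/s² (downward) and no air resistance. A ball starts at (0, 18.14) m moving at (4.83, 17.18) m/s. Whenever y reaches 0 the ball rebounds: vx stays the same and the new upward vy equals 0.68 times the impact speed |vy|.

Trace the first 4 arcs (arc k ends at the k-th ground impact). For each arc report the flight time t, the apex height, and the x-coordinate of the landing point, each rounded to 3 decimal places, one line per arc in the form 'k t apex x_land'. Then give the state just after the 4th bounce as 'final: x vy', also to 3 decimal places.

1 4.283 32.898 20.687
2 3.488 15.212 37.537
3 2.372 7.034 48.994
4 1.613 3.253 56.785
final: 56.785 5.484

Arc 1: start y=18.140, vy=17.180 → t=4.283, apex=32.898, x_land=20.687, impact vy=-25.651
  bounce: vy ← 0.68·25.651 = 17.442
Arc 2: start y=0.000, vy=17.442 → t=3.488, apex=15.212, x_land=37.537, impact vy=-17.442
  bounce: vy ← 0.68·17.442 = 11.861
Arc 3: start y=0.000, vy=11.861 → t=2.372, apex=7.034, x_land=48.994, impact vy=-11.861
  bounce: vy ← 0.68·11.861 = 8.065
Arc 4: start y=0.000, vy=8.065 → t=1.613, apex=3.253, x_land=56.785, impact vy=-8.065
  bounce: vy ← 0.68·8.065 = 5.484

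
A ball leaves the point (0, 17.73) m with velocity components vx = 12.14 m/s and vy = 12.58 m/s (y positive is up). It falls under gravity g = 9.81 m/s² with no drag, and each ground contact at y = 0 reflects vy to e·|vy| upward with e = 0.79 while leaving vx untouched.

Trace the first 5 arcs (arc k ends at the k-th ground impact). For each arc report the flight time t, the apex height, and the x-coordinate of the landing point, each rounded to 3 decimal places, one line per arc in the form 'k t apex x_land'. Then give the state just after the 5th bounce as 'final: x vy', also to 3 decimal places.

Arc 1: start y=17.730, vy=12.580 → t=3.576, apex=25.796, x_land=43.408, impact vy=-22.497
  bounce: vy ← 0.79·22.497 = 17.773
Arc 2: start y=0.000, vy=17.773 → t=3.623, apex=16.099, x_land=87.396, impact vy=-17.773
  bounce: vy ← 0.79·17.773 = 14.040
Arc 3: start y=0.000, vy=14.040 → t=2.862, apex=10.048, x_land=122.147, impact vy=-14.040
  bounce: vy ← 0.79·14.040 = 11.092
Arc 4: start y=0.000, vy=11.092 → t=2.261, apex=6.271, x_land=149.599, impact vy=-11.092
  bounce: vy ← 0.79·11.092 = 8.763
Arc 5: start y=0.000, vy=8.763 → t=1.786, apex=3.914, x_land=171.287, impact vy=-8.763
  bounce: vy ← 0.79·8.763 = 6.922

1 3.576 25.796 43.408
2 3.623 16.099 87.396
3 2.862 10.048 122.147
4 2.261 6.271 149.599
5 1.786 3.914 171.287
final: 171.287 6.922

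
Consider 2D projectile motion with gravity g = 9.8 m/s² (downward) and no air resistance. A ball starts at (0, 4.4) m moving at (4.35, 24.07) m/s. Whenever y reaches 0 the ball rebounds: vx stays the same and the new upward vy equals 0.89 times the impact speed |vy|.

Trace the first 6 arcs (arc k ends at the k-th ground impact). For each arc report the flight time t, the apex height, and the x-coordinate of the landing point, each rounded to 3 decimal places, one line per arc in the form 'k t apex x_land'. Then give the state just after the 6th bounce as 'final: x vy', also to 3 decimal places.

1 5.089 33.959 22.136
2 4.686 26.899 42.520
3 4.171 21.307 60.662
4 3.712 16.877 76.808
5 3.303 13.368 91.178
6 2.940 10.589 103.968
final: 103.968 12.822

Arc 1: start y=4.400, vy=24.070 → t=5.089, apex=33.959, x_land=22.136, impact vy=-25.799
  bounce: vy ← 0.89·25.799 = 22.961
Arc 2: start y=0.000, vy=22.961 → t=4.686, apex=26.899, x_land=42.520, impact vy=-22.961
  bounce: vy ← 0.89·22.961 = 20.436
Arc 3: start y=0.000, vy=20.436 → t=4.171, apex=21.307, x_land=60.662, impact vy=-20.436
  bounce: vy ← 0.89·20.436 = 18.188
Arc 4: start y=0.000, vy=18.188 → t=3.712, apex=16.877, x_land=76.808, impact vy=-18.188
  bounce: vy ← 0.89·18.188 = 16.187
Arc 5: start y=0.000, vy=16.187 → t=3.303, apex=13.368, x_land=91.178, impact vy=-16.187
  bounce: vy ← 0.89·16.187 = 14.406
Arc 6: start y=0.000, vy=14.406 → t=2.940, apex=10.589, x_land=103.968, impact vy=-14.406
  bounce: vy ← 0.89·14.406 = 12.822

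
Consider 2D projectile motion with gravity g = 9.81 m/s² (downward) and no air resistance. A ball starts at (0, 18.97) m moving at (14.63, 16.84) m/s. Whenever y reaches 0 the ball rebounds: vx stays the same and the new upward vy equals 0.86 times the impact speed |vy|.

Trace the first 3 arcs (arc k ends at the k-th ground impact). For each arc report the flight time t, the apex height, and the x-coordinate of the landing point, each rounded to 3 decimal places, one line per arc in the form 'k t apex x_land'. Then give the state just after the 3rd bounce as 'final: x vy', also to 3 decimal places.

Arc 1: start y=18.970, vy=16.840 → t=4.327, apex=33.424, x_land=63.304, impact vy=-25.608
  bounce: vy ← 0.86·25.608 = 22.023
Arc 2: start y=0.000, vy=22.023 → t=4.490, apex=24.720, x_land=128.992, impact vy=-22.023
  bounce: vy ← 0.86·22.023 = 18.940
Arc 3: start y=0.000, vy=18.940 → t=3.861, apex=18.283, x_land=185.483, impact vy=-18.940
  bounce: vy ← 0.86·18.940 = 16.288

1 4.327 33.424 63.304
2 4.490 24.720 128.992
3 3.861 18.283 185.483
final: 185.483 16.288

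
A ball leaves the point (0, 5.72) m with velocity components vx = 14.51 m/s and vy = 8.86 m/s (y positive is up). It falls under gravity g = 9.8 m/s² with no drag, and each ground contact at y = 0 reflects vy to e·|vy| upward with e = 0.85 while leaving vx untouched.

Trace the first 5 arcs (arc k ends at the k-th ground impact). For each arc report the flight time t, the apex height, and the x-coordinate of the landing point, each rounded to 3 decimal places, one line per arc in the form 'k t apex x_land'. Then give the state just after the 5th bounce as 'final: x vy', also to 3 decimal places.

1 2.313 9.725 33.560
2 2.395 7.026 68.311
3 2.036 5.077 97.849
4 1.730 3.668 122.956
5 1.471 2.650 144.298
final: 144.298 6.126

Arc 1: start y=5.720, vy=8.860 → t=2.313, apex=9.725, x_land=33.560, impact vy=-13.806
  bounce: vy ← 0.85·13.806 = 11.735
Arc 2: start y=0.000, vy=11.735 → t=2.395, apex=7.026, x_land=68.311, impact vy=-11.735
  bounce: vy ← 0.85·11.735 = 9.975
Arc 3: start y=0.000, vy=9.975 → t=2.036, apex=5.077, x_land=97.849, impact vy=-9.975
  bounce: vy ← 0.85·9.975 = 8.479
Arc 4: start y=0.000, vy=8.479 → t=1.730, apex=3.668, x_land=122.956, impact vy=-8.479
  bounce: vy ← 0.85·8.479 = 7.207
Arc 5: start y=0.000, vy=7.207 → t=1.471, apex=2.650, x_land=144.298, impact vy=-7.207
  bounce: vy ← 0.85·7.207 = 6.126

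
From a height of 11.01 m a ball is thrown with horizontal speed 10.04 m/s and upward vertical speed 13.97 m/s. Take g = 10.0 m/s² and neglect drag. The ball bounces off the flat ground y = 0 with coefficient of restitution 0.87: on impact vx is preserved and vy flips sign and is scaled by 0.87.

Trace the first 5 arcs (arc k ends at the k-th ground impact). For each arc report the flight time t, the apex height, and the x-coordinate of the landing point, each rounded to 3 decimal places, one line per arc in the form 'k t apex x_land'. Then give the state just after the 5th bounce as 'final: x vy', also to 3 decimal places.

1 3.435 20.768 34.488
2 3.546 15.719 70.092
3 3.085 11.898 101.067
4 2.684 9.006 128.015
5 2.335 6.816 151.460
final: 151.460 10.158

Arc 1: start y=11.010, vy=13.970 → t=3.435, apex=20.768, x_land=34.488, impact vy=-20.380
  bounce: vy ← 0.87·20.380 = 17.731
Arc 2: start y=0.000, vy=17.731 → t=3.546, apex=15.719, x_land=70.092, impact vy=-17.731
  bounce: vy ← 0.87·17.731 = 15.426
Arc 3: start y=0.000, vy=15.426 → t=3.085, apex=11.898, x_land=101.067, impact vy=-15.426
  bounce: vy ← 0.87·15.426 = 13.421
Arc 4: start y=0.000, vy=13.421 → t=2.684, apex=9.006, x_land=128.015, impact vy=-13.421
  bounce: vy ← 0.87·13.421 = 11.676
Arc 5: start y=0.000, vy=11.676 → t=2.335, apex=6.816, x_land=151.460, impact vy=-11.676
  bounce: vy ← 0.87·11.676 = 10.158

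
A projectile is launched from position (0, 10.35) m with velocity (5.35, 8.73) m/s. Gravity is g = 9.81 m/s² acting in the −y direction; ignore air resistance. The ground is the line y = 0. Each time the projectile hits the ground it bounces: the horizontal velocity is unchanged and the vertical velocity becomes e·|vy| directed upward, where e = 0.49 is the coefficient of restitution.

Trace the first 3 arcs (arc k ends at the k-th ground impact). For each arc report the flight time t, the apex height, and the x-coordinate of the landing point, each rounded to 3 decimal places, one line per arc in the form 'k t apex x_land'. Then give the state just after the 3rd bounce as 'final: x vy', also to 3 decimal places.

1 2.593 14.234 13.875
2 1.669 3.418 22.807
3 0.818 0.821 27.183
final: 27.183 1.966

Arc 1: start y=10.350, vy=8.730 → t=2.593, apex=14.234, x_land=13.875, impact vy=-16.712
  bounce: vy ← 0.49·16.712 = 8.189
Arc 2: start y=0.000, vy=8.189 → t=1.669, apex=3.418, x_land=22.807, impact vy=-8.189
  bounce: vy ← 0.49·8.189 = 4.012
Arc 3: start y=0.000, vy=4.012 → t=0.818, apex=0.821, x_land=27.183, impact vy=-4.012
  bounce: vy ← 0.49·4.012 = 1.966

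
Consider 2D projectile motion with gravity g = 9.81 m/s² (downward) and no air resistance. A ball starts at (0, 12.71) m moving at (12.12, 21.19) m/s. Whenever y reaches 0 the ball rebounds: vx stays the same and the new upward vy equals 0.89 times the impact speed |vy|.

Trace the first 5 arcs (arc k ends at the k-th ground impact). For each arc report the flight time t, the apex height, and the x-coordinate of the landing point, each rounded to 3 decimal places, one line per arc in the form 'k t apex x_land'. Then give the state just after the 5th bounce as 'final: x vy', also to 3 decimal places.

1 4.854 35.596 58.830
2 4.795 28.195 116.946
3 4.268 22.333 168.670
4 3.798 17.690 214.705
5 3.380 14.013 255.675
final: 255.675 14.757

Arc 1: start y=12.710, vy=21.190 → t=4.854, apex=35.596, x_land=58.830, impact vy=-26.427
  bounce: vy ← 0.89·26.427 = 23.520
Arc 2: start y=0.000, vy=23.520 → t=4.795, apex=28.195, x_land=116.946, impact vy=-23.520
  bounce: vy ← 0.89·23.520 = 20.933
Arc 3: start y=0.000, vy=20.933 → t=4.268, apex=22.333, x_land=168.670, impact vy=-20.933
  bounce: vy ← 0.89·20.933 = 18.630
Arc 4: start y=0.000, vy=18.630 → t=3.798, apex=17.690, x_land=214.705, impact vy=-18.630
  bounce: vy ← 0.89·18.630 = 16.581
Arc 5: start y=0.000, vy=16.581 → t=3.380, apex=14.013, x_land=255.675, impact vy=-16.581
  bounce: vy ← 0.89·16.581 = 14.757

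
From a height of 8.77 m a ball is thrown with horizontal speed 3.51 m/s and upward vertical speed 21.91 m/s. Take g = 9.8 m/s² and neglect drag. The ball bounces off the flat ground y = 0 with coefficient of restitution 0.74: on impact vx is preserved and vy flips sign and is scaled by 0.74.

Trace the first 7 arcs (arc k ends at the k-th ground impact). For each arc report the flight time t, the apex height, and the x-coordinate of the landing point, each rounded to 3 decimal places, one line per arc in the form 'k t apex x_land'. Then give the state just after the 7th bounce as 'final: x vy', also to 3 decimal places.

Arc 1: start y=8.770, vy=21.910 → t=4.841, apex=33.262, x_land=16.992, impact vy=-25.533
  bounce: vy ← 0.74·25.533 = 18.895
Arc 2: start y=0.000, vy=18.895 → t=3.856, apex=18.214, x_land=30.527, impact vy=-18.895
  bounce: vy ← 0.74·18.895 = 13.982
Arc 3: start y=0.000, vy=13.982 → t=2.853, apex=9.974, x_land=40.543, impact vy=-13.982
  bounce: vy ← 0.74·13.982 = 10.347
Arc 4: start y=0.000, vy=10.347 → t=2.112, apex=5.462, x_land=47.954, impact vy=-10.347
  bounce: vy ← 0.74·10.347 = 7.657
Arc 5: start y=0.000, vy=7.657 → t=1.563, apex=2.991, x_land=53.439, impact vy=-7.657
  bounce: vy ← 0.74·7.657 = 5.666
Arc 6: start y=0.000, vy=5.666 → t=1.156, apex=1.638, x_land=57.497, impact vy=-5.666
  bounce: vy ← 0.74·5.666 = 4.193
Arc 7: start y=0.000, vy=4.193 → t=0.856, apex=0.897, x_land=60.501, impact vy=-4.193
  bounce: vy ← 0.74·4.193 = 3.103

1 4.841 33.262 16.992
2 3.856 18.214 30.527
3 2.853 9.974 40.543
4 2.112 5.462 47.954
5 1.563 2.991 53.439
6 1.156 1.638 57.497
7 0.856 0.897 60.501
final: 60.501 3.103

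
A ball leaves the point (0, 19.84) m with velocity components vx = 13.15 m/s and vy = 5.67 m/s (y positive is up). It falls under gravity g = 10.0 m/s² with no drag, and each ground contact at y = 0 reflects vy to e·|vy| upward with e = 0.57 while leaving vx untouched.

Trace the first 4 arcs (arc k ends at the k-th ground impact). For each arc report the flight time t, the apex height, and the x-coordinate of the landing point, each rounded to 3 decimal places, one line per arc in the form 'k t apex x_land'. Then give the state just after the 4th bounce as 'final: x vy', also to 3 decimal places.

1 2.638 21.447 34.691
2 2.361 6.968 65.739
3 1.346 2.264 83.436
4 0.767 0.736 93.524
final: 93.524 2.186

Arc 1: start y=19.840, vy=5.670 → t=2.638, apex=21.447, x_land=34.691, impact vy=-20.711
  bounce: vy ← 0.57·20.711 = 11.805
Arc 2: start y=0.000, vy=11.805 → t=2.361, apex=6.968, x_land=65.739, impact vy=-11.805
  bounce: vy ← 0.57·11.805 = 6.729
Arc 3: start y=0.000, vy=6.729 → t=1.346, apex=2.264, x_land=83.436, impact vy=-6.729
  bounce: vy ← 0.57·6.729 = 3.836
Arc 4: start y=0.000, vy=3.836 → t=0.767, apex=0.736, x_land=93.524, impact vy=-3.836
  bounce: vy ← 0.57·3.836 = 2.186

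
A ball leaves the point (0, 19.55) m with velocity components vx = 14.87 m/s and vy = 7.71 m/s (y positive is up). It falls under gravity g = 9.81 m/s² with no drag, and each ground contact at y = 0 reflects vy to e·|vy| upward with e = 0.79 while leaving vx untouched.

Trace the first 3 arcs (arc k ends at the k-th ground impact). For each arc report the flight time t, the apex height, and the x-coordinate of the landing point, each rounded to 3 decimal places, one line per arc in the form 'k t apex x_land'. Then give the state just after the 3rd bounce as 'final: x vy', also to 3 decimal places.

Arc 1: start y=19.550, vy=7.710 → t=2.931, apex=22.580, x_land=43.591, impact vy=-21.048
  bounce: vy ← 0.79·21.048 = 16.628
Arc 2: start y=0.000, vy=16.628 → t=3.390, apex=14.092, x_land=94.000, impact vy=-16.628
  bounce: vy ← 0.79·16.628 = 13.136
Arc 3: start y=0.000, vy=13.136 → t=2.678, apex=8.795, x_land=133.823, impact vy=-13.136
  bounce: vy ← 0.79·13.136 = 10.377

1 2.931 22.580 43.591
2 3.390 14.092 94.000
3 2.678 8.795 133.823
final: 133.823 10.377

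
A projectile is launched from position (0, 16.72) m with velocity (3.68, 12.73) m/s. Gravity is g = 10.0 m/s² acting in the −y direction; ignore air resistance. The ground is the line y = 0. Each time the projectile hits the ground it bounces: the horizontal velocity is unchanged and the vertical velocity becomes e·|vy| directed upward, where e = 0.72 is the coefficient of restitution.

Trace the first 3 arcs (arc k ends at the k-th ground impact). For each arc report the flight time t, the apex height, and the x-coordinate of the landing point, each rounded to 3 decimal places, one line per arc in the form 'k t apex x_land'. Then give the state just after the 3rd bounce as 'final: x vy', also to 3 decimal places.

Arc 1: start y=16.720, vy=12.730 → t=3.501, apex=24.823, x_land=12.884, impact vy=-22.281
  bounce: vy ← 0.72·22.281 = 16.042
Arc 2: start y=0.000, vy=16.042 → t=3.208, apex=12.868, x_land=24.691, impact vy=-16.042
  bounce: vy ← 0.72·16.042 = 11.551
Arc 3: start y=0.000, vy=11.551 → t=2.310, apex=6.671, x_land=33.193, impact vy=-11.551
  bounce: vy ← 0.72·11.551 = 8.316

1 3.501 24.823 12.884
2 3.208 12.868 24.691
3 2.310 6.671 33.193
final: 33.193 8.316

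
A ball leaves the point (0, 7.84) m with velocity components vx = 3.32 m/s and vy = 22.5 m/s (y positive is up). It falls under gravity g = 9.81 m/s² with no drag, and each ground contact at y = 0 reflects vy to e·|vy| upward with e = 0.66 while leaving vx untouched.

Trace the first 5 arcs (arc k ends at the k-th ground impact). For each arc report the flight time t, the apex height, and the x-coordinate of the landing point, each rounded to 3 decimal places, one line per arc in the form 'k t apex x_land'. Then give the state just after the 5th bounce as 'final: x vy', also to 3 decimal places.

1 4.913 33.643 16.310
2 3.457 14.655 27.787
3 2.282 6.384 35.362
4 1.506 2.781 40.361
5 0.994 1.211 43.661
final: 43.661 3.217

Arc 1: start y=7.840, vy=22.500 → t=4.913, apex=33.643, x_land=16.310, impact vy=-25.692
  bounce: vy ← 0.66·25.692 = 16.957
Arc 2: start y=0.000, vy=16.957 → t=3.457, apex=14.655, x_land=27.787, impact vy=-16.957
  bounce: vy ← 0.66·16.957 = 11.191
Arc 3: start y=0.000, vy=11.191 → t=2.282, apex=6.384, x_land=35.362, impact vy=-11.191
  bounce: vy ← 0.66·11.191 = 7.386
Arc 4: start y=0.000, vy=7.386 → t=1.506, apex=2.781, x_land=40.361, impact vy=-7.386
  bounce: vy ← 0.66·7.386 = 4.875
Arc 5: start y=0.000, vy=4.875 → t=0.994, apex=1.211, x_land=43.661, impact vy=-4.875
  bounce: vy ← 0.66·4.875 = 3.217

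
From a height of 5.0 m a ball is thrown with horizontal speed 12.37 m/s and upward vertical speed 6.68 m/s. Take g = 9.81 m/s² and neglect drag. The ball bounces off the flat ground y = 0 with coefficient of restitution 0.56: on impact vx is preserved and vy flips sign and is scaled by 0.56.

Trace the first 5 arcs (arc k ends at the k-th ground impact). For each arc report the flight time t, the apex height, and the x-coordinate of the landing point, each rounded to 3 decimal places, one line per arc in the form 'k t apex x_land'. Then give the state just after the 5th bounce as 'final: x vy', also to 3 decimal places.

Arc 1: start y=5.000, vy=6.680 → t=1.899, apex=7.274, x_land=23.487, impact vy=-11.947
  bounce: vy ← 0.56·11.947 = 6.690
Arc 2: start y=0.000, vy=6.690 → t=1.364, apex=2.281, x_land=40.359, impact vy=-6.690
  bounce: vy ← 0.56·6.690 = 3.746
Arc 3: start y=0.000, vy=3.746 → t=0.764, apex=0.715, x_land=49.808, impact vy=-3.746
  bounce: vy ← 0.56·3.746 = 2.098
Arc 4: start y=0.000, vy=2.098 → t=0.428, apex=0.224, x_land=55.099, impact vy=-2.098
  bounce: vy ← 0.56·2.098 = 1.175
Arc 5: start y=0.000, vy=1.175 → t=0.240, apex=0.070, x_land=58.062, impact vy=-1.175
  bounce: vy ← 0.56·1.175 = 0.658

1 1.899 7.274 23.487
2 1.364 2.281 40.359
3 0.764 0.715 49.808
4 0.428 0.224 55.099
5 0.240 0.070 58.062
final: 58.062 0.658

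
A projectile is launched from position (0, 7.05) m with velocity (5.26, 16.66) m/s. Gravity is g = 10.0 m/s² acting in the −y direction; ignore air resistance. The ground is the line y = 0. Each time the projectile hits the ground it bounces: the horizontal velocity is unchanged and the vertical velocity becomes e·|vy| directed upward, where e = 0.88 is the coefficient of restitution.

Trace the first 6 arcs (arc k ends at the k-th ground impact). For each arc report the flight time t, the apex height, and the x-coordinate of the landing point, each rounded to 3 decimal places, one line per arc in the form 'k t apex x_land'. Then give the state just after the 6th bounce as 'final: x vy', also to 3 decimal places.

1 3.712 20.928 19.524
2 3.601 16.206 38.464
3 3.169 12.550 55.131
4 2.788 9.719 69.798
5 2.454 7.526 82.705
6 2.159 5.828 94.063
final: 94.063 9.501

Arc 1: start y=7.050, vy=16.660 → t=3.712, apex=20.928, x_land=19.524, impact vy=-20.459
  bounce: vy ← 0.88·20.459 = 18.004
Arc 2: start y=0.000, vy=18.004 → t=3.601, apex=16.206, x_land=38.464, impact vy=-18.004
  bounce: vy ← 0.88·18.004 = 15.843
Arc 3: start y=0.000, vy=15.843 → t=3.169, apex=12.550, x_land=55.131, impact vy=-15.843
  bounce: vy ← 0.88·15.843 = 13.942
Arc 4: start y=0.000, vy=13.942 → t=2.788, apex=9.719, x_land=69.798, impact vy=-13.942
  bounce: vy ← 0.88·13.942 = 12.269
Arc 5: start y=0.000, vy=12.269 → t=2.454, apex=7.526, x_land=82.705, impact vy=-12.269
  bounce: vy ← 0.88·12.269 = 10.797
Arc 6: start y=0.000, vy=10.797 → t=2.159, apex=5.828, x_land=94.063, impact vy=-10.797
  bounce: vy ← 0.88·10.797 = 9.501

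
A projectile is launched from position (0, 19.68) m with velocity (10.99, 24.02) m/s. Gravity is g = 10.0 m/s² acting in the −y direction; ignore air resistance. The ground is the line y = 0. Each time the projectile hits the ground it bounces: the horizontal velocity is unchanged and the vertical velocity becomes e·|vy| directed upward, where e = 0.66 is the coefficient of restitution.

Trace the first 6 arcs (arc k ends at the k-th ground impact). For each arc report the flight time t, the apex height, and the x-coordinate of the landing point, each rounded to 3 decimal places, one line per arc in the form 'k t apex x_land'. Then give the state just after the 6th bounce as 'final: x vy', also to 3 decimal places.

Arc 1: start y=19.680, vy=24.020 → t=5.517, apex=48.528, x_land=60.636, impact vy=-31.154
  bounce: vy ← 0.66·31.154 = 20.562
Arc 2: start y=0.000, vy=20.562 → t=4.112, apex=21.139, x_land=105.830, impact vy=-20.562
  bounce: vy ← 0.66·20.562 = 13.571
Arc 3: start y=0.000, vy=13.571 → t=2.714, apex=9.208, x_land=135.658, impact vy=-13.571
  bounce: vy ← 0.66·13.571 = 8.957
Arc 4: start y=0.000, vy=8.957 → t=1.791, apex=4.011, x_land=155.345, impact vy=-8.957
  bounce: vy ← 0.66·8.957 = 5.911
Arc 5: start y=0.000, vy=5.911 → t=1.182, apex=1.747, x_land=168.338, impact vy=-5.911
  bounce: vy ← 0.66·5.911 = 3.901
Arc 6: start y=0.000, vy=3.901 → t=0.780, apex=0.761, x_land=176.914, impact vy=-3.901
  bounce: vy ← 0.66·3.901 = 2.575

1 5.517 48.528 60.636
2 4.112 21.139 105.830
3 2.714 9.208 135.658
4 1.791 4.011 155.345
5 1.182 1.747 168.338
6 0.780 0.761 176.914
final: 176.914 2.575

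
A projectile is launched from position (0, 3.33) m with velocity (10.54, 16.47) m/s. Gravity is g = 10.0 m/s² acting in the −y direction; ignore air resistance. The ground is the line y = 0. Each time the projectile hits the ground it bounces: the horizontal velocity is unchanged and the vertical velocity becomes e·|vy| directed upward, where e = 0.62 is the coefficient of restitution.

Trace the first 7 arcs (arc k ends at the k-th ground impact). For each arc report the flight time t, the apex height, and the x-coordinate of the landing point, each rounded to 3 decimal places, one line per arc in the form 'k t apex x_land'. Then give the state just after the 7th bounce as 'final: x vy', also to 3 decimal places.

1 3.485 16.893 36.733
2 2.279 6.494 60.756
3 1.413 2.496 75.651
4 0.876 0.960 84.885
5 0.543 0.369 90.611
6 0.337 0.142 94.160
7 0.209 0.055 96.361
final: 96.361 0.647

Arc 1: start y=3.330, vy=16.470 → t=3.485, apex=16.893, x_land=36.733, impact vy=-18.381
  bounce: vy ← 0.62·18.381 = 11.396
Arc 2: start y=0.000, vy=11.396 → t=2.279, apex=6.494, x_land=60.756, impact vy=-11.396
  bounce: vy ← 0.62·11.396 = 7.066
Arc 3: start y=0.000, vy=7.066 → t=1.413, apex=2.496, x_land=75.651, impact vy=-7.066
  bounce: vy ← 0.62·7.066 = 4.381
Arc 4: start y=0.000, vy=4.381 → t=0.876, apex=0.960, x_land=84.885, impact vy=-4.381
  bounce: vy ← 0.62·4.381 = 2.716
Arc 5: start y=0.000, vy=2.716 → t=0.543, apex=0.369, x_land=90.611, impact vy=-2.716
  bounce: vy ← 0.62·2.716 = 1.684
Arc 6: start y=0.000, vy=1.684 → t=0.337, apex=0.142, x_land=94.160, impact vy=-1.684
  bounce: vy ← 0.62·1.684 = 1.044
Arc 7: start y=0.000, vy=1.044 → t=0.209, apex=0.055, x_land=96.361, impact vy=-1.044
  bounce: vy ← 0.62·1.044 = 0.647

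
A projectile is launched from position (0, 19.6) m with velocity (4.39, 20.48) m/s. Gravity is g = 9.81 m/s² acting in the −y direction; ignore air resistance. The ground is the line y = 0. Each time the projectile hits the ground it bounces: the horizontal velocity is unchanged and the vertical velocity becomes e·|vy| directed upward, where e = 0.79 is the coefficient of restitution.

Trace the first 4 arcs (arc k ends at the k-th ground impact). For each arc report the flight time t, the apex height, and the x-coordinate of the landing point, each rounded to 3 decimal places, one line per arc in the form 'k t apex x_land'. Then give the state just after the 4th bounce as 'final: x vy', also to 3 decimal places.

1 4.978 40.978 21.854
2 4.567 25.574 41.902
3 3.608 15.961 57.740
4 2.850 9.961 70.252
final: 70.252 11.044

Arc 1: start y=19.600, vy=20.480 → t=4.978, apex=40.978, x_land=21.854, impact vy=-28.355
  bounce: vy ← 0.79·28.355 = 22.400
Arc 2: start y=0.000, vy=22.400 → t=4.567, apex=25.574, x_land=41.902, impact vy=-22.400
  bounce: vy ← 0.79·22.400 = 17.696
Arc 3: start y=0.000, vy=17.696 → t=3.608, apex=15.961, x_land=57.740, impact vy=-17.696
  bounce: vy ← 0.79·17.696 = 13.980
Arc 4: start y=0.000, vy=13.980 → t=2.850, apex=9.961, x_land=70.252, impact vy=-13.980
  bounce: vy ← 0.79·13.980 = 11.044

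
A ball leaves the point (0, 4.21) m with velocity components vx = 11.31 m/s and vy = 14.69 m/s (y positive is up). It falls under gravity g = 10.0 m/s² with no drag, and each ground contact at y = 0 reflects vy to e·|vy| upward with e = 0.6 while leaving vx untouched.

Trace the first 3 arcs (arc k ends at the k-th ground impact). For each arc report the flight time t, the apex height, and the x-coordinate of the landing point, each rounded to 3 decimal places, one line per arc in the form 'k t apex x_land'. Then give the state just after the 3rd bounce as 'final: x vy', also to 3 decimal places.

1 3.201 15.000 36.204
2 2.078 5.400 59.711
3 1.247 1.944 73.815
final: 73.815 3.741

Arc 1: start y=4.210, vy=14.690 → t=3.201, apex=15.000, x_land=36.204, impact vy=-17.320
  bounce: vy ← 0.6·17.320 = 10.392
Arc 2: start y=0.000, vy=10.392 → t=2.078, apex=5.400, x_land=59.711, impact vy=-10.392
  bounce: vy ← 0.6·10.392 = 6.235
Arc 3: start y=0.000, vy=6.235 → t=1.247, apex=1.944, x_land=73.815, impact vy=-6.235
  bounce: vy ← 0.6·6.235 = 3.741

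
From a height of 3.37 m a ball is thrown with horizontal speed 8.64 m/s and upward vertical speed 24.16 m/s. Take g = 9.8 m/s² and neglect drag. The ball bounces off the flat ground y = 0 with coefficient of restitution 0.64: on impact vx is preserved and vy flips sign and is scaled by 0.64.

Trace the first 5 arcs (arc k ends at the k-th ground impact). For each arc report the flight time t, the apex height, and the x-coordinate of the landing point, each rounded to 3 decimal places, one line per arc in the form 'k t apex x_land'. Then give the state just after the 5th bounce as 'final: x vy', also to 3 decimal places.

Arc 1: start y=3.370, vy=24.160 → t=5.066, apex=33.151, x_land=43.773, impact vy=-25.490
  bounce: vy ← 0.64·25.490 = 16.314
Arc 2: start y=0.000, vy=16.314 → t=3.329, apex=13.579, x_land=72.539, impact vy=-16.314
  bounce: vy ← 0.64·16.314 = 10.441
Arc 3: start y=0.000, vy=10.441 → t=2.131, apex=5.562, x_land=90.949, impact vy=-10.441
  bounce: vy ← 0.64·10.441 = 6.682
Arc 4: start y=0.000, vy=6.682 → t=1.364, apex=2.278, x_land=102.731, impact vy=-6.682
  bounce: vy ← 0.64·6.682 = 4.277
Arc 5: start y=0.000, vy=4.277 → t=0.873, apex=0.933, x_land=110.272, impact vy=-4.277
  bounce: vy ← 0.64·4.277 = 2.737

1 5.066 33.151 43.773
2 3.329 13.579 72.539
3 2.131 5.562 90.949
4 1.364 2.278 102.731
5 0.873 0.933 110.272
final: 110.272 2.737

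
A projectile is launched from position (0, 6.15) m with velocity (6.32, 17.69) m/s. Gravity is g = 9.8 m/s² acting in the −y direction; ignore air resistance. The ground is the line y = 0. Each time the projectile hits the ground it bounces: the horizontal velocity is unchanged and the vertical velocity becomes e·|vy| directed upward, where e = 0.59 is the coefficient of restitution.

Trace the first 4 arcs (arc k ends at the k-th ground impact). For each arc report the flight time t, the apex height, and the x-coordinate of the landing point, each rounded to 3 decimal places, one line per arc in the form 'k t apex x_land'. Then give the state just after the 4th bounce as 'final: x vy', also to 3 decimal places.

Arc 1: start y=6.150, vy=17.690 → t=3.930, apex=22.116, x_land=24.835, impact vy=-20.820
  bounce: vy ← 0.59·20.820 = 12.284
Arc 2: start y=0.000, vy=12.284 → t=2.507, apex=7.699, x_land=40.679, impact vy=-12.284
  bounce: vy ← 0.59·12.284 = 7.247
Arc 3: start y=0.000, vy=7.247 → t=1.479, apex=2.680, x_land=50.027, impact vy=-7.247
  bounce: vy ← 0.59·7.247 = 4.276
Arc 4: start y=0.000, vy=4.276 → t=0.873, apex=0.933, x_land=55.542, impact vy=-4.276
  bounce: vy ← 0.59·4.276 = 2.523

1 3.930 22.116 24.835
2 2.507 7.699 40.679
3 1.479 2.680 50.027
4 0.873 0.933 55.542
final: 55.542 2.523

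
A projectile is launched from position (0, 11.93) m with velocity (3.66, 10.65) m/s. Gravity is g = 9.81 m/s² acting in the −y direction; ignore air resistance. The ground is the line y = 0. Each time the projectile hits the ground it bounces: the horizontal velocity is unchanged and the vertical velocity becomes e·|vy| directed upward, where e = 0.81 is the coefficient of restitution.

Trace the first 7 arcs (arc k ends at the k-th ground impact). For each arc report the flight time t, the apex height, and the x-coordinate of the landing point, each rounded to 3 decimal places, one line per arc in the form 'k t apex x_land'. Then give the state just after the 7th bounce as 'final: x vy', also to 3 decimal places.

1 2.986 17.711 10.928
2 3.078 11.620 22.195
3 2.493 7.624 31.321
4 2.020 5.002 38.713
5 1.636 3.282 44.701
6 1.325 2.153 49.551
7 1.073 1.413 53.479
final: 53.479 4.264

Arc 1: start y=11.930, vy=10.650 → t=2.986, apex=17.711, x_land=10.928, impact vy=-18.641
  bounce: vy ← 0.81·18.641 = 15.099
Arc 2: start y=0.000, vy=15.099 → t=3.078, apex=11.620, x_land=22.195, impact vy=-15.099
  bounce: vy ← 0.81·15.099 = 12.230
Arc 3: start y=0.000, vy=12.230 → t=2.493, apex=7.624, x_land=31.321, impact vy=-12.230
  bounce: vy ← 0.81·12.230 = 9.907
Arc 4: start y=0.000, vy=9.907 → t=2.020, apex=5.002, x_land=38.713, impact vy=-9.907
  bounce: vy ← 0.81·9.907 = 8.024
Arc 5: start y=0.000, vy=8.024 → t=1.636, apex=3.282, x_land=44.701, impact vy=-8.024
  bounce: vy ← 0.81·8.024 = 6.500
Arc 6: start y=0.000, vy=6.500 → t=1.325, apex=2.153, x_land=49.551, impact vy=-6.500
  bounce: vy ← 0.81·6.500 = 5.265
Arc 7: start y=0.000, vy=5.265 → t=1.073, apex=1.413, x_land=53.479, impact vy=-5.265
  bounce: vy ← 0.81·5.265 = 4.264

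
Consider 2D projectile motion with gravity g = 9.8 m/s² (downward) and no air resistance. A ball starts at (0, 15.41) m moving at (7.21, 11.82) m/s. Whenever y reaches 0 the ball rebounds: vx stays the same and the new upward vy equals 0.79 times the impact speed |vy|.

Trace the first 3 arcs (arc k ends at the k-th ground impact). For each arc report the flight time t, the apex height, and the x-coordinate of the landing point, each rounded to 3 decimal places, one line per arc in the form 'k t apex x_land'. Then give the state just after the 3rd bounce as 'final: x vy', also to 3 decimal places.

Arc 1: start y=15.410, vy=11.820 → t=3.351, apex=22.538, x_land=24.159, impact vy=-21.018
  bounce: vy ← 0.79·21.018 = 16.604
Arc 2: start y=0.000, vy=16.604 → t=3.389, apex=14.066, x_land=48.591, impact vy=-16.604
  bounce: vy ← 0.79·16.604 = 13.117
Arc 3: start y=0.000, vy=13.117 → t=2.677, apex=8.779, x_land=67.892, impact vy=-13.117
  bounce: vy ← 0.79·13.117 = 10.363

1 3.351 22.538 24.159
2 3.389 14.066 48.591
3 2.677 8.779 67.892
final: 67.892 10.363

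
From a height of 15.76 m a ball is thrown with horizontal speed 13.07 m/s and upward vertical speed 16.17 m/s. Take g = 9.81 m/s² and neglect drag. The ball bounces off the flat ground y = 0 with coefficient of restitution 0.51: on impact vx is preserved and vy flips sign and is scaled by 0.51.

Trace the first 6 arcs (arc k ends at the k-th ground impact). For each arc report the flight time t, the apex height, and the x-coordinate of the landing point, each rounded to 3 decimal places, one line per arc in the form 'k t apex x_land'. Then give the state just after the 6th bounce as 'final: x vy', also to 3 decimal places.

1 4.083 29.087 53.371
2 2.484 7.565 85.835
3 1.267 1.968 102.392
4 0.646 0.512 110.836
5 0.329 0.133 115.142
6 0.168 0.035 117.338
final: 117.338 0.420

Arc 1: start y=15.760, vy=16.170 → t=4.083, apex=29.087, x_land=53.371, impact vy=-23.889
  bounce: vy ← 0.51·23.889 = 12.183
Arc 2: start y=0.000, vy=12.183 → t=2.484, apex=7.565, x_land=85.835, impact vy=-12.183
  bounce: vy ← 0.51·12.183 = 6.214
Arc 3: start y=0.000, vy=6.214 → t=1.267, apex=1.968, x_land=102.392, impact vy=-6.214
  bounce: vy ← 0.51·6.214 = 3.169
Arc 4: start y=0.000, vy=3.169 → t=0.646, apex=0.512, x_land=110.836, impact vy=-3.169
  bounce: vy ← 0.51·3.169 = 1.616
Arc 5: start y=0.000, vy=1.616 → t=0.329, apex=0.133, x_land=115.142, impact vy=-1.616
  bounce: vy ← 0.51·1.616 = 0.824
Arc 6: start y=0.000, vy=0.824 → t=0.168, apex=0.035, x_land=117.338, impact vy=-0.824
  bounce: vy ← 0.51·0.824 = 0.420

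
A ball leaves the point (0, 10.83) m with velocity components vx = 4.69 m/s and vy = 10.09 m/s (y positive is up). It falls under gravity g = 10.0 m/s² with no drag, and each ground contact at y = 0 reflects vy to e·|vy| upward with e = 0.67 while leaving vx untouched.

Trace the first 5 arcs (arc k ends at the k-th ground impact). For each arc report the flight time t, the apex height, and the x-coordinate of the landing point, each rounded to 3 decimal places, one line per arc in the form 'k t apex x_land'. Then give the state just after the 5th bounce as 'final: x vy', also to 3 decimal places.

Arc 1: start y=10.830, vy=10.090 → t=2.793, apex=15.920, x_land=13.101, impact vy=-17.844
  bounce: vy ← 0.67·17.844 = 11.955
Arc 2: start y=0.000, vy=11.955 → t=2.391, apex=7.147, x_land=24.315, impact vy=-11.955
  bounce: vy ← 0.67·11.955 = 8.010
Arc 3: start y=0.000, vy=8.010 → t=1.602, apex=3.208, x_land=31.829, impact vy=-8.010
  bounce: vy ← 0.67·8.010 = 5.367
Arc 4: start y=0.000, vy=5.367 → t=1.073, apex=1.440, x_land=36.863, impact vy=-5.367
  bounce: vy ← 0.67·5.367 = 3.596
Arc 5: start y=0.000, vy=3.596 → t=0.719, apex=0.646, x_land=40.236, impact vy=-3.596
  bounce: vy ← 0.67·3.596 = 2.409

1 2.793 15.920 13.101
2 2.391 7.147 24.315
3 1.602 3.208 31.829
4 1.073 1.440 36.863
5 0.719 0.646 40.236
final: 40.236 2.409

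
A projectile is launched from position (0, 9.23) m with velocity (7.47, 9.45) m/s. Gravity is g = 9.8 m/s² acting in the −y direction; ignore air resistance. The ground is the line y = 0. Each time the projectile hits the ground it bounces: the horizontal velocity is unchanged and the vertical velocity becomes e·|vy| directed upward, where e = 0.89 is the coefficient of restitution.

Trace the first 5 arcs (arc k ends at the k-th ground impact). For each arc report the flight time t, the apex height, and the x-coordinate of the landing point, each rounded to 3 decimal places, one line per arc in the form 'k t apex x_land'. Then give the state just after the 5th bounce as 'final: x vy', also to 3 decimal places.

1 2.642 13.786 19.733
2 2.986 10.920 42.036
3 2.657 8.650 61.886
4 2.365 6.852 79.552
5 2.105 5.427 95.275
final: 95.275 9.179

Arc 1: start y=9.230, vy=9.450 → t=2.642, apex=13.786, x_land=19.733, impact vy=-16.438
  bounce: vy ← 0.89·16.438 = 14.630
Arc 2: start y=0.000, vy=14.630 → t=2.986, apex=10.920, x_land=42.036, impact vy=-14.630
  bounce: vy ← 0.89·14.630 = 13.021
Arc 3: start y=0.000, vy=13.021 → t=2.657, apex=8.650, x_land=61.886, impact vy=-13.021
  bounce: vy ← 0.89·13.021 = 11.588
Arc 4: start y=0.000, vy=11.588 → t=2.365, apex=6.852, x_land=79.552, impact vy=-11.588
  bounce: vy ← 0.89·11.588 = 10.314
Arc 5: start y=0.000, vy=10.314 → t=2.105, apex=5.427, x_land=95.275, impact vy=-10.314
  bounce: vy ← 0.89·10.314 = 9.179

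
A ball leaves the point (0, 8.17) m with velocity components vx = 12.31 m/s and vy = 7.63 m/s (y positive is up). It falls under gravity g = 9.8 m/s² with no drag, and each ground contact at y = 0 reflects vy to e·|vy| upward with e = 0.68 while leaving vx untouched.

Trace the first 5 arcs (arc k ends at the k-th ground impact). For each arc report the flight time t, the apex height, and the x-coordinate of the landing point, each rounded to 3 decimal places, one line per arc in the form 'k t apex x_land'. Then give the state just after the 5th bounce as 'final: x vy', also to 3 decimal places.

Arc 1: start y=8.170, vy=7.630 → t=2.286, apex=11.140, x_land=28.145, impact vy=-14.777
  bounce: vy ← 0.68·14.777 = 10.048
Arc 2: start y=0.000, vy=10.048 → t=2.051, apex=5.151, x_land=53.389, impact vy=-10.048
  bounce: vy ← 0.68·10.048 = 6.833
Arc 3: start y=0.000, vy=6.833 → t=1.394, apex=2.382, x_land=70.554, impact vy=-6.833
  bounce: vy ← 0.68·6.833 = 4.646
Arc 4: start y=0.000, vy=4.646 → t=0.948, apex=1.101, x_land=82.227, impact vy=-4.646
  bounce: vy ← 0.68·4.646 = 3.159
Arc 5: start y=0.000, vy=3.159 → t=0.645, apex=0.509, x_land=90.164, impact vy=-3.159
  bounce: vy ← 0.68·3.159 = 2.148

1 2.286 11.140 28.145
2 2.051 5.151 53.389
3 1.394 2.382 70.554
4 0.948 1.101 82.227
5 0.645 0.509 90.164
final: 90.164 2.148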